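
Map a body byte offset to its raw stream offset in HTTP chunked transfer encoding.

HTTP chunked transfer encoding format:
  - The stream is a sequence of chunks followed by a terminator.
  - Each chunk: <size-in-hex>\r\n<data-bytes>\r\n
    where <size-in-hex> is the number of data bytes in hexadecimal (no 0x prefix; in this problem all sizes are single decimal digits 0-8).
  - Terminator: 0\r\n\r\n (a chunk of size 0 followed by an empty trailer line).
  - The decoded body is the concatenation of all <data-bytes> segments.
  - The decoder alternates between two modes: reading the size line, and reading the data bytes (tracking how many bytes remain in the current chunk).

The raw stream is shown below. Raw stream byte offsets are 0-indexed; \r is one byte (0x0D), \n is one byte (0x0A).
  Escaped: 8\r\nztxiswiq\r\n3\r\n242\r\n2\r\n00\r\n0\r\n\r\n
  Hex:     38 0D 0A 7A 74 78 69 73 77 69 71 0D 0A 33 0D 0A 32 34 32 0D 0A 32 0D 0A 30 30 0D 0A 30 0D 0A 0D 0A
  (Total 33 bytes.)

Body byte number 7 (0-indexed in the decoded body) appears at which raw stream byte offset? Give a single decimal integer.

Chunk 1: stream[0..1]='8' size=0x8=8, data at stream[3..11]='ztxiswiq' -> body[0..8], body so far='ztxiswiq'
Chunk 2: stream[13..14]='3' size=0x3=3, data at stream[16..19]='242' -> body[8..11], body so far='ztxiswiq242'
Chunk 3: stream[21..22]='2' size=0x2=2, data at stream[24..26]='00' -> body[11..13], body so far='ztxiswiq24200'
Chunk 4: stream[28..29]='0' size=0 (terminator). Final body='ztxiswiq24200' (13 bytes)
Body byte 7 at stream offset 10

Answer: 10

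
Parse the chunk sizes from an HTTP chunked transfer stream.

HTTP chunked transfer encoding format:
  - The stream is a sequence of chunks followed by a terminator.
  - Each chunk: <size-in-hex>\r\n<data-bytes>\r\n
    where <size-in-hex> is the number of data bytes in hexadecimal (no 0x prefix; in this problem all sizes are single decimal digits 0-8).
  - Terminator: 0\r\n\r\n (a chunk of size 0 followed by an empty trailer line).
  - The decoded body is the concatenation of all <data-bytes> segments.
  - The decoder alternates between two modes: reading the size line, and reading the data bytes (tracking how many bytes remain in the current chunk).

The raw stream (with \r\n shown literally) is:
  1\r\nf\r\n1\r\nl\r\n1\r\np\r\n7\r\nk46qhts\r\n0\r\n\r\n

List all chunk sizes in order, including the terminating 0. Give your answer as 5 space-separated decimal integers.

Chunk 1: stream[0..1]='1' size=0x1=1, data at stream[3..4]='f' -> body[0..1], body so far='f'
Chunk 2: stream[6..7]='1' size=0x1=1, data at stream[9..10]='l' -> body[1..2], body so far='fl'
Chunk 3: stream[12..13]='1' size=0x1=1, data at stream[15..16]='p' -> body[2..3], body so far='flp'
Chunk 4: stream[18..19]='7' size=0x7=7, data at stream[21..28]='k46qhts' -> body[3..10], body so far='flpk46qhts'
Chunk 5: stream[30..31]='0' size=0 (terminator). Final body='flpk46qhts' (10 bytes)

Answer: 1 1 1 7 0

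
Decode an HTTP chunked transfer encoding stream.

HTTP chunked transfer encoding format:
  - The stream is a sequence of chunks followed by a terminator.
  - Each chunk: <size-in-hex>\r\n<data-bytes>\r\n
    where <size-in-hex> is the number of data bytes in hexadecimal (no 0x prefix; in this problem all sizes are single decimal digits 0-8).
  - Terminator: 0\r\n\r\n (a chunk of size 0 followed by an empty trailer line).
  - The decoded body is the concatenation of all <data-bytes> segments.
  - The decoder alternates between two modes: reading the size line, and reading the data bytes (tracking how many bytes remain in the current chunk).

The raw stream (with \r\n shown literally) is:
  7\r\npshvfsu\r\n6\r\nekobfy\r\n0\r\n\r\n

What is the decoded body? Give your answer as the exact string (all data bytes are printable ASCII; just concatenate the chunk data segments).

Answer: pshvfsuekobfy

Derivation:
Chunk 1: stream[0..1]='7' size=0x7=7, data at stream[3..10]='pshvfsu' -> body[0..7], body so far='pshvfsu'
Chunk 2: stream[12..13]='6' size=0x6=6, data at stream[15..21]='ekobfy' -> body[7..13], body so far='pshvfsuekobfy'
Chunk 3: stream[23..24]='0' size=0 (terminator). Final body='pshvfsuekobfy' (13 bytes)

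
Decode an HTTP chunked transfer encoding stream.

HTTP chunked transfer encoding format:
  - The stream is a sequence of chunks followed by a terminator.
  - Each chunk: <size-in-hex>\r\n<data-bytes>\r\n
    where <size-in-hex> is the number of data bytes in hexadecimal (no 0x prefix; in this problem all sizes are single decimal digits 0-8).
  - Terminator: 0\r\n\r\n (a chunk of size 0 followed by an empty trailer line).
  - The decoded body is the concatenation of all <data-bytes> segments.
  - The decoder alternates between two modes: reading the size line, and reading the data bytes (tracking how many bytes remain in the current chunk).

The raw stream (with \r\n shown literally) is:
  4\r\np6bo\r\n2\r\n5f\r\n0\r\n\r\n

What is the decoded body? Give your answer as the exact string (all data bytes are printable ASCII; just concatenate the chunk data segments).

Answer: p6bo5f

Derivation:
Chunk 1: stream[0..1]='4' size=0x4=4, data at stream[3..7]='p6bo' -> body[0..4], body so far='p6bo'
Chunk 2: stream[9..10]='2' size=0x2=2, data at stream[12..14]='5f' -> body[4..6], body so far='p6bo5f'
Chunk 3: stream[16..17]='0' size=0 (terminator). Final body='p6bo5f' (6 bytes)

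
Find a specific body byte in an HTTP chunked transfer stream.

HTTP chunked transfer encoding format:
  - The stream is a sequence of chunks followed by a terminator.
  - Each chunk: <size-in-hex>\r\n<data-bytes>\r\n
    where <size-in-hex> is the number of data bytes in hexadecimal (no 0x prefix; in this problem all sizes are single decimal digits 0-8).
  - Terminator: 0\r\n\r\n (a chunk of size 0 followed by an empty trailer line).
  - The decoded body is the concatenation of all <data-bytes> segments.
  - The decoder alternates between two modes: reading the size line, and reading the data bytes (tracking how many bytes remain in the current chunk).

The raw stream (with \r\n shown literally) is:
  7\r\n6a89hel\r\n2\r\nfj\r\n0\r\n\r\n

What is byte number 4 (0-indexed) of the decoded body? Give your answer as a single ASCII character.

Chunk 1: stream[0..1]='7' size=0x7=7, data at stream[3..10]='6a89hel' -> body[0..7], body so far='6a89hel'
Chunk 2: stream[12..13]='2' size=0x2=2, data at stream[15..17]='fj' -> body[7..9], body so far='6a89helfj'
Chunk 3: stream[19..20]='0' size=0 (terminator). Final body='6a89helfj' (9 bytes)
Body byte 4 = 'h'

Answer: h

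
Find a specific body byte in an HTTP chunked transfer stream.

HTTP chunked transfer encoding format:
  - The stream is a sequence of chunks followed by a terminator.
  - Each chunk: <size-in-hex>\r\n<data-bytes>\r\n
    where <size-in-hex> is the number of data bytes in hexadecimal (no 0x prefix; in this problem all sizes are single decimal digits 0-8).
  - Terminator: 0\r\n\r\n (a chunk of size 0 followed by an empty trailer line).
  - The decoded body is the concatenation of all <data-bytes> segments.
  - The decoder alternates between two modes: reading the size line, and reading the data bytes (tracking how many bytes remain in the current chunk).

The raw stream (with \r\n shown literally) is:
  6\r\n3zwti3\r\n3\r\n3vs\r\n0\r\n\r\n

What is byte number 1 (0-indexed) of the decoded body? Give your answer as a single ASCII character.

Chunk 1: stream[0..1]='6' size=0x6=6, data at stream[3..9]='3zwti3' -> body[0..6], body so far='3zwti3'
Chunk 2: stream[11..12]='3' size=0x3=3, data at stream[14..17]='3vs' -> body[6..9], body so far='3zwti33vs'
Chunk 3: stream[19..20]='0' size=0 (terminator). Final body='3zwti33vs' (9 bytes)
Body byte 1 = 'z'

Answer: z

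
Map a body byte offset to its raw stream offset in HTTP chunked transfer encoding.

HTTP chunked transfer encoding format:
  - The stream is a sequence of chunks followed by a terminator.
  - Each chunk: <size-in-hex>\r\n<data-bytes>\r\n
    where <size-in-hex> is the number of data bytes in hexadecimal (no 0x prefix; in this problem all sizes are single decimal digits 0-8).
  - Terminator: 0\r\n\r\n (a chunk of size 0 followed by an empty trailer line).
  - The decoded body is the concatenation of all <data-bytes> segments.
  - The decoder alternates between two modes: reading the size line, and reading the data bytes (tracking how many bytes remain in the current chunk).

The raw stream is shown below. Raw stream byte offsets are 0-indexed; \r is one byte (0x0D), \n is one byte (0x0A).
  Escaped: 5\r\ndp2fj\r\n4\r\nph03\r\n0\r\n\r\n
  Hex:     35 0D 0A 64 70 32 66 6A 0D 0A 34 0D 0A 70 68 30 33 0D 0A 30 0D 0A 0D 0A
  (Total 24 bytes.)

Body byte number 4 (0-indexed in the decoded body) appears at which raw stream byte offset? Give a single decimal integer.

Answer: 7

Derivation:
Chunk 1: stream[0..1]='5' size=0x5=5, data at stream[3..8]='dp2fj' -> body[0..5], body so far='dp2fj'
Chunk 2: stream[10..11]='4' size=0x4=4, data at stream[13..17]='ph03' -> body[5..9], body so far='dp2fjph03'
Chunk 3: stream[19..20]='0' size=0 (terminator). Final body='dp2fjph03' (9 bytes)
Body byte 4 at stream offset 7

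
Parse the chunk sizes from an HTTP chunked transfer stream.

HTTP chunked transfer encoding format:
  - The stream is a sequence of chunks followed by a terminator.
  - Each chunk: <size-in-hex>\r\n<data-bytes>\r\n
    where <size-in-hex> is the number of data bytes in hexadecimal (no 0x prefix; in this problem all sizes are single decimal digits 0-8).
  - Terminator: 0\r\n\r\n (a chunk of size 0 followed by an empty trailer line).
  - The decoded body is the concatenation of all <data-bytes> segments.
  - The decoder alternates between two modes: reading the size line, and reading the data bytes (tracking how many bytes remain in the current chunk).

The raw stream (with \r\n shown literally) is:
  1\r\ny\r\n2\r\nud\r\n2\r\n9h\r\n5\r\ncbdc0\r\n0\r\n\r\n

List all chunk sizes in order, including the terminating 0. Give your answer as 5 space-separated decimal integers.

Chunk 1: stream[0..1]='1' size=0x1=1, data at stream[3..4]='y' -> body[0..1], body so far='y'
Chunk 2: stream[6..7]='2' size=0x2=2, data at stream[9..11]='ud' -> body[1..3], body so far='yud'
Chunk 3: stream[13..14]='2' size=0x2=2, data at stream[16..18]='9h' -> body[3..5], body so far='yud9h'
Chunk 4: stream[20..21]='5' size=0x5=5, data at stream[23..28]='cbdc0' -> body[5..10], body so far='yud9hcbdc0'
Chunk 5: stream[30..31]='0' size=0 (terminator). Final body='yud9hcbdc0' (10 bytes)

Answer: 1 2 2 5 0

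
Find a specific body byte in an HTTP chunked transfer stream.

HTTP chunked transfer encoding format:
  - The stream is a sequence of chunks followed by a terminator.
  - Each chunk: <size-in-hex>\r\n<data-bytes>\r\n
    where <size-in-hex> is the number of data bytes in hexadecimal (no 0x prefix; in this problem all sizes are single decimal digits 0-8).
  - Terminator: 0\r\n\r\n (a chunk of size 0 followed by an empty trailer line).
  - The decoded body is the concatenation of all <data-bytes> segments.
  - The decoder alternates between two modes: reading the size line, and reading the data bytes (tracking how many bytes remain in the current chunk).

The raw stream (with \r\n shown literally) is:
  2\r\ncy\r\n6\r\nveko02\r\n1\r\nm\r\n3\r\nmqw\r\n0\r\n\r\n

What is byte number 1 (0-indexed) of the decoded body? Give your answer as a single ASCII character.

Chunk 1: stream[0..1]='2' size=0x2=2, data at stream[3..5]='cy' -> body[0..2], body so far='cy'
Chunk 2: stream[7..8]='6' size=0x6=6, data at stream[10..16]='veko02' -> body[2..8], body so far='cyveko02'
Chunk 3: stream[18..19]='1' size=0x1=1, data at stream[21..22]='m' -> body[8..9], body so far='cyveko02m'
Chunk 4: stream[24..25]='3' size=0x3=3, data at stream[27..30]='mqw' -> body[9..12], body so far='cyveko02mmqw'
Chunk 5: stream[32..33]='0' size=0 (terminator). Final body='cyveko02mmqw' (12 bytes)
Body byte 1 = 'y'

Answer: y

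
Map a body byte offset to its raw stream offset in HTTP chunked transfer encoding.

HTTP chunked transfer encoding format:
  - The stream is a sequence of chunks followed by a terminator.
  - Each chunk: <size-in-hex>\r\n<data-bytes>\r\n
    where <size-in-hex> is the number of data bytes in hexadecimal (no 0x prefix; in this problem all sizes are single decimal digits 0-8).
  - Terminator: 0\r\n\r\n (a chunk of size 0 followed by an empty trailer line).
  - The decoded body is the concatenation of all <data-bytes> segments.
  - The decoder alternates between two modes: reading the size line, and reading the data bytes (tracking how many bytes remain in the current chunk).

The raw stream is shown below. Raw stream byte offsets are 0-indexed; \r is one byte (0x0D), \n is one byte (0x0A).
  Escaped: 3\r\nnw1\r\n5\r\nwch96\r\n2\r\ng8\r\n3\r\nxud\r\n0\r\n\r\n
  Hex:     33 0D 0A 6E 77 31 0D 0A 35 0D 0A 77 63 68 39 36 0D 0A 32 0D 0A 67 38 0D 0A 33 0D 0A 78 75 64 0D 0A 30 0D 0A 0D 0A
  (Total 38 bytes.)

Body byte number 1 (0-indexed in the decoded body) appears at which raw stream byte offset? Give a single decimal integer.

Answer: 4

Derivation:
Chunk 1: stream[0..1]='3' size=0x3=3, data at stream[3..6]='nw1' -> body[0..3], body so far='nw1'
Chunk 2: stream[8..9]='5' size=0x5=5, data at stream[11..16]='wch96' -> body[3..8], body so far='nw1wch96'
Chunk 3: stream[18..19]='2' size=0x2=2, data at stream[21..23]='g8' -> body[8..10], body so far='nw1wch96g8'
Chunk 4: stream[25..26]='3' size=0x3=3, data at stream[28..31]='xud' -> body[10..13], body so far='nw1wch96g8xud'
Chunk 5: stream[33..34]='0' size=0 (terminator). Final body='nw1wch96g8xud' (13 bytes)
Body byte 1 at stream offset 4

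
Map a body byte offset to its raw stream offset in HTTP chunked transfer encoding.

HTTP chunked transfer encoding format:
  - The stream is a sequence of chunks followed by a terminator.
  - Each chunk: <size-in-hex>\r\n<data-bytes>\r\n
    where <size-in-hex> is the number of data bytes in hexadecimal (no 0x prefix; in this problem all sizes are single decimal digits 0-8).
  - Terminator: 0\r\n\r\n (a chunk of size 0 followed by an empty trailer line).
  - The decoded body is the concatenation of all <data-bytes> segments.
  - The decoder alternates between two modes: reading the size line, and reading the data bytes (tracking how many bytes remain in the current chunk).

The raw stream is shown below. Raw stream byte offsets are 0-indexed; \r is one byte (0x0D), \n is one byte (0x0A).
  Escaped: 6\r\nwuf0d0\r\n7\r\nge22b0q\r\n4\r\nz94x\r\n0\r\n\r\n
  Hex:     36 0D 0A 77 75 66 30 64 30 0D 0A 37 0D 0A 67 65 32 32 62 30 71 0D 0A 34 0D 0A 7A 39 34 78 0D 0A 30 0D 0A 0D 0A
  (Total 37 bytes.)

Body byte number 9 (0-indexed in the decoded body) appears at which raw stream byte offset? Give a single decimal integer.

Answer: 17

Derivation:
Chunk 1: stream[0..1]='6' size=0x6=6, data at stream[3..9]='wuf0d0' -> body[0..6], body so far='wuf0d0'
Chunk 2: stream[11..12]='7' size=0x7=7, data at stream[14..21]='ge22b0q' -> body[6..13], body so far='wuf0d0ge22b0q'
Chunk 3: stream[23..24]='4' size=0x4=4, data at stream[26..30]='z94x' -> body[13..17], body so far='wuf0d0ge22b0qz94x'
Chunk 4: stream[32..33]='0' size=0 (terminator). Final body='wuf0d0ge22b0qz94x' (17 bytes)
Body byte 9 at stream offset 17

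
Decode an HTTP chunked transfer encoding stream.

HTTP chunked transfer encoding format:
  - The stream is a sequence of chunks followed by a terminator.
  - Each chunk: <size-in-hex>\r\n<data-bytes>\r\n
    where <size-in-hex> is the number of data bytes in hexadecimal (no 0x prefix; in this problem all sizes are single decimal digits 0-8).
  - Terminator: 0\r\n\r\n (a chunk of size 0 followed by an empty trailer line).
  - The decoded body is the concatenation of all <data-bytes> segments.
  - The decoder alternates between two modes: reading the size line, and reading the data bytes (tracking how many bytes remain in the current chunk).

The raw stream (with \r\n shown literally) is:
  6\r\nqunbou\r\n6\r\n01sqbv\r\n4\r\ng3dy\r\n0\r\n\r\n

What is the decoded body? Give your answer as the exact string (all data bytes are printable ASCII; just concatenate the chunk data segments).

Chunk 1: stream[0..1]='6' size=0x6=6, data at stream[3..9]='qunbou' -> body[0..6], body so far='qunbou'
Chunk 2: stream[11..12]='6' size=0x6=6, data at stream[14..20]='01sqbv' -> body[6..12], body so far='qunbou01sqbv'
Chunk 3: stream[22..23]='4' size=0x4=4, data at stream[25..29]='g3dy' -> body[12..16], body so far='qunbou01sqbvg3dy'
Chunk 4: stream[31..32]='0' size=0 (terminator). Final body='qunbou01sqbvg3dy' (16 bytes)

Answer: qunbou01sqbvg3dy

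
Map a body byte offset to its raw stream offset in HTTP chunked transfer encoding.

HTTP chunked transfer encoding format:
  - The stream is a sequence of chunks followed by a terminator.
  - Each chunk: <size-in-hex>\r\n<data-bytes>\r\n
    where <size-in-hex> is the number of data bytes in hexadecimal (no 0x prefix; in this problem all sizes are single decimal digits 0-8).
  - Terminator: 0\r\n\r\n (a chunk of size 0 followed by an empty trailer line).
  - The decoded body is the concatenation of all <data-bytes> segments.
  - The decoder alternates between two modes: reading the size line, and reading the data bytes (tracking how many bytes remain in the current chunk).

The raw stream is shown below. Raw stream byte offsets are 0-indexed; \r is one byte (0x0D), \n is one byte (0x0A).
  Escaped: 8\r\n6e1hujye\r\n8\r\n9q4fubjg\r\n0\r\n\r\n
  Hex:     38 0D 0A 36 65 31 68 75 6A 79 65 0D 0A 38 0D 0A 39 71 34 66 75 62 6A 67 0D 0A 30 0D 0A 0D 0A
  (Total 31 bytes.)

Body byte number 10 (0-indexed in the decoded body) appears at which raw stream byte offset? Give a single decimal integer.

Answer: 18

Derivation:
Chunk 1: stream[0..1]='8' size=0x8=8, data at stream[3..11]='6e1hujye' -> body[0..8], body so far='6e1hujye'
Chunk 2: stream[13..14]='8' size=0x8=8, data at stream[16..24]='9q4fubjg' -> body[8..16], body so far='6e1hujye9q4fubjg'
Chunk 3: stream[26..27]='0' size=0 (terminator). Final body='6e1hujye9q4fubjg' (16 bytes)
Body byte 10 at stream offset 18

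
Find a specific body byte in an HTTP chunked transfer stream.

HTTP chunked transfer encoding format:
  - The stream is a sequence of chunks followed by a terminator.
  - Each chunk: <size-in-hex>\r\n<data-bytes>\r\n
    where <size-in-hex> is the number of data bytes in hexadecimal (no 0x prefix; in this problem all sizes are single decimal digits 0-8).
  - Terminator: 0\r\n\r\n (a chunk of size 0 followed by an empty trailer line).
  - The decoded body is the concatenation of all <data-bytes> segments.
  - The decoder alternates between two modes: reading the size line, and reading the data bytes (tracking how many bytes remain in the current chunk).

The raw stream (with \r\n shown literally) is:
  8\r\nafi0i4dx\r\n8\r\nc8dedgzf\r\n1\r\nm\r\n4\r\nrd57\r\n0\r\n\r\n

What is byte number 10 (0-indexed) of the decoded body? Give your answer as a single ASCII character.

Chunk 1: stream[0..1]='8' size=0x8=8, data at stream[3..11]='afi0i4dx' -> body[0..8], body so far='afi0i4dx'
Chunk 2: stream[13..14]='8' size=0x8=8, data at stream[16..24]='c8dedgzf' -> body[8..16], body so far='afi0i4dxc8dedgzf'
Chunk 3: stream[26..27]='1' size=0x1=1, data at stream[29..30]='m' -> body[16..17], body so far='afi0i4dxc8dedgzfm'
Chunk 4: stream[32..33]='4' size=0x4=4, data at stream[35..39]='rd57' -> body[17..21], body so far='afi0i4dxc8dedgzfmrd57'
Chunk 5: stream[41..42]='0' size=0 (terminator). Final body='afi0i4dxc8dedgzfmrd57' (21 bytes)
Body byte 10 = 'd'

Answer: d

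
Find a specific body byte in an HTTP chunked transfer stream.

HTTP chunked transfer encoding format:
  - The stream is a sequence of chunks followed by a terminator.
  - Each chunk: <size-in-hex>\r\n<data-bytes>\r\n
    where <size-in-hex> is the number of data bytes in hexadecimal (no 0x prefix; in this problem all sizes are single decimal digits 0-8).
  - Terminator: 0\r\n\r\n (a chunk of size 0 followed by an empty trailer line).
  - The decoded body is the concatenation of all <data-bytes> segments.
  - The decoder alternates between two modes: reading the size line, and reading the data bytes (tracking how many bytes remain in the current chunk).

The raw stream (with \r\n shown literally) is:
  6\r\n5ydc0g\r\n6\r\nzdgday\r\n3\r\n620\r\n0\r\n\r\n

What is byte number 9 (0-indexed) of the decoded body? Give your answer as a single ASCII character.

Answer: d

Derivation:
Chunk 1: stream[0..1]='6' size=0x6=6, data at stream[3..9]='5ydc0g' -> body[0..6], body so far='5ydc0g'
Chunk 2: stream[11..12]='6' size=0x6=6, data at stream[14..20]='zdgday' -> body[6..12], body so far='5ydc0gzdgday'
Chunk 3: stream[22..23]='3' size=0x3=3, data at stream[25..28]='620' -> body[12..15], body so far='5ydc0gzdgday620'
Chunk 4: stream[30..31]='0' size=0 (terminator). Final body='5ydc0gzdgday620' (15 bytes)
Body byte 9 = 'd'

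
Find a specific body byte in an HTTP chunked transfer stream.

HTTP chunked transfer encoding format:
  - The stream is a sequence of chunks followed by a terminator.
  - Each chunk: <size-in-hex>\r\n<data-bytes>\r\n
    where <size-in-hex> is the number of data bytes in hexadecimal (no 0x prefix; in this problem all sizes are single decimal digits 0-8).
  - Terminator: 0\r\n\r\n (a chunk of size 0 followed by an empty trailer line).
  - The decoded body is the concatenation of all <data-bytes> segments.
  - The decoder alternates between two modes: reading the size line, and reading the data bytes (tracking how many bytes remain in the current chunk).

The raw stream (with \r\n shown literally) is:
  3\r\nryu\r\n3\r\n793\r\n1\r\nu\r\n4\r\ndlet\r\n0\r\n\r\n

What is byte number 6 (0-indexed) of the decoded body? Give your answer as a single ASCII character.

Chunk 1: stream[0..1]='3' size=0x3=3, data at stream[3..6]='ryu' -> body[0..3], body so far='ryu'
Chunk 2: stream[8..9]='3' size=0x3=3, data at stream[11..14]='793' -> body[3..6], body so far='ryu793'
Chunk 3: stream[16..17]='1' size=0x1=1, data at stream[19..20]='u' -> body[6..7], body so far='ryu793u'
Chunk 4: stream[22..23]='4' size=0x4=4, data at stream[25..29]='dlet' -> body[7..11], body so far='ryu793udlet'
Chunk 5: stream[31..32]='0' size=0 (terminator). Final body='ryu793udlet' (11 bytes)
Body byte 6 = 'u'

Answer: u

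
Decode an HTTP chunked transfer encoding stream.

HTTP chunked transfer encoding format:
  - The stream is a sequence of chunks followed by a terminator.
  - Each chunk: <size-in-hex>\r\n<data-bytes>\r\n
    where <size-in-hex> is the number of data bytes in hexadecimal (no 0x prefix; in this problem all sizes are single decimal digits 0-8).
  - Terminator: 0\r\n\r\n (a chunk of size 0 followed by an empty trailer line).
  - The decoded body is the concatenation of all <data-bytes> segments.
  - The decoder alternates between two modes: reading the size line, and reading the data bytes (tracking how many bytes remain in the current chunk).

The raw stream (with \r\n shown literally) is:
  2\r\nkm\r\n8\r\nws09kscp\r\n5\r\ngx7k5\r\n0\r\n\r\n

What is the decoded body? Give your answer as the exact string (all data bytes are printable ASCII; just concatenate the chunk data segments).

Chunk 1: stream[0..1]='2' size=0x2=2, data at stream[3..5]='km' -> body[0..2], body so far='km'
Chunk 2: stream[7..8]='8' size=0x8=8, data at stream[10..18]='ws09kscp' -> body[2..10], body so far='kmws09kscp'
Chunk 3: stream[20..21]='5' size=0x5=5, data at stream[23..28]='gx7k5' -> body[10..15], body so far='kmws09kscpgx7k5'
Chunk 4: stream[30..31]='0' size=0 (terminator). Final body='kmws09kscpgx7k5' (15 bytes)

Answer: kmws09kscpgx7k5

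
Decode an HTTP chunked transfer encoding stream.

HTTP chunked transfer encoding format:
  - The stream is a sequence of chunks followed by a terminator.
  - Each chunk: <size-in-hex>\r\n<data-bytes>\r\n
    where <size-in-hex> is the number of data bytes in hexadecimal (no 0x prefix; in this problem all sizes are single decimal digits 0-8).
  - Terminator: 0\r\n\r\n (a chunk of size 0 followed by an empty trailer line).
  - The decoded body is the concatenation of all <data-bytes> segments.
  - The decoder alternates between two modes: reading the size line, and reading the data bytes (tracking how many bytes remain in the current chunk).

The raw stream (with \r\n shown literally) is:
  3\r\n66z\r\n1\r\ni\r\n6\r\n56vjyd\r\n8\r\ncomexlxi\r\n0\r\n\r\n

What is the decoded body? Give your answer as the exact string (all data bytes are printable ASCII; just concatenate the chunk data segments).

Answer: 66zi56vjydcomexlxi

Derivation:
Chunk 1: stream[0..1]='3' size=0x3=3, data at stream[3..6]='66z' -> body[0..3], body so far='66z'
Chunk 2: stream[8..9]='1' size=0x1=1, data at stream[11..12]='i' -> body[3..4], body so far='66zi'
Chunk 3: stream[14..15]='6' size=0x6=6, data at stream[17..23]='56vjyd' -> body[4..10], body so far='66zi56vjyd'
Chunk 4: stream[25..26]='8' size=0x8=8, data at stream[28..36]='comexlxi' -> body[10..18], body so far='66zi56vjydcomexlxi'
Chunk 5: stream[38..39]='0' size=0 (terminator). Final body='66zi56vjydcomexlxi' (18 bytes)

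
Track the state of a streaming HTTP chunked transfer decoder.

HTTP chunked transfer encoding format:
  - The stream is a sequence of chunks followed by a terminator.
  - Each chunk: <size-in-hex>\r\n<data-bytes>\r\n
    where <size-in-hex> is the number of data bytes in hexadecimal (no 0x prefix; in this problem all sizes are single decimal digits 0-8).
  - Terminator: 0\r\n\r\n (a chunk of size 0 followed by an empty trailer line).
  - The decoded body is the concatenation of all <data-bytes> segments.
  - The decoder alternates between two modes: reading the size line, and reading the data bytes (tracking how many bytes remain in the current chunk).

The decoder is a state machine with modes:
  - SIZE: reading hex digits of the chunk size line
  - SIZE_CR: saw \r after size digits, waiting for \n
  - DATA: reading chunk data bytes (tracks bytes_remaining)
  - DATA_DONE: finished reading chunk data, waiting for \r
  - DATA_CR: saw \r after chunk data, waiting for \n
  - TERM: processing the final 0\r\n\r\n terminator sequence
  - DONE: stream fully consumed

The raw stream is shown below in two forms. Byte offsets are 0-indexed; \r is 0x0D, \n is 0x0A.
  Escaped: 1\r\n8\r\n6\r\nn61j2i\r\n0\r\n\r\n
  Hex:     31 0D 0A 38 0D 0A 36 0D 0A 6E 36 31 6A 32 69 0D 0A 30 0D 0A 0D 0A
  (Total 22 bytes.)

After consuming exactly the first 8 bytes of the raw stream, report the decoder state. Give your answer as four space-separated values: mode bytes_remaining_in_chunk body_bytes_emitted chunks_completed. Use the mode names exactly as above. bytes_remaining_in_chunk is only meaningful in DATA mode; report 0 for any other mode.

Answer: SIZE_CR 0 1 1

Derivation:
Byte 0 = '1': mode=SIZE remaining=0 emitted=0 chunks_done=0
Byte 1 = 0x0D: mode=SIZE_CR remaining=0 emitted=0 chunks_done=0
Byte 2 = 0x0A: mode=DATA remaining=1 emitted=0 chunks_done=0
Byte 3 = '8': mode=DATA_DONE remaining=0 emitted=1 chunks_done=0
Byte 4 = 0x0D: mode=DATA_CR remaining=0 emitted=1 chunks_done=0
Byte 5 = 0x0A: mode=SIZE remaining=0 emitted=1 chunks_done=1
Byte 6 = '6': mode=SIZE remaining=0 emitted=1 chunks_done=1
Byte 7 = 0x0D: mode=SIZE_CR remaining=0 emitted=1 chunks_done=1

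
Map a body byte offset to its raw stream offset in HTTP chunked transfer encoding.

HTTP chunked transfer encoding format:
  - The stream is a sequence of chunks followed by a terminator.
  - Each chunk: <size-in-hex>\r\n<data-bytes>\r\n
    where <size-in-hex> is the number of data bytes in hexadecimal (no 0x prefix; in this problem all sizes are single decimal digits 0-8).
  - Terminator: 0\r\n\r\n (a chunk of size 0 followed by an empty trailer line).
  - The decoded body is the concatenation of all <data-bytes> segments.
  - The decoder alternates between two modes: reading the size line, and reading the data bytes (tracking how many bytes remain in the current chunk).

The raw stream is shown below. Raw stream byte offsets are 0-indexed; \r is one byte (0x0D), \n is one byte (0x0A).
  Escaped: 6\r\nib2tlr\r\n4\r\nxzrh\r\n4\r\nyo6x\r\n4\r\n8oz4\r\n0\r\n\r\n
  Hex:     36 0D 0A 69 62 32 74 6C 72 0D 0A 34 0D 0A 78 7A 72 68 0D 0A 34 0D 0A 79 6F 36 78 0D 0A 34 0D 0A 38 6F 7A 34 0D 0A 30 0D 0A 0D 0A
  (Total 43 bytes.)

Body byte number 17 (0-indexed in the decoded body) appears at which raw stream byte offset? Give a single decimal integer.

Chunk 1: stream[0..1]='6' size=0x6=6, data at stream[3..9]='ib2tlr' -> body[0..6], body so far='ib2tlr'
Chunk 2: stream[11..12]='4' size=0x4=4, data at stream[14..18]='xzrh' -> body[6..10], body so far='ib2tlrxzrh'
Chunk 3: stream[20..21]='4' size=0x4=4, data at stream[23..27]='yo6x' -> body[10..14], body so far='ib2tlrxzrhyo6x'
Chunk 4: stream[29..30]='4' size=0x4=4, data at stream[32..36]='8oz4' -> body[14..18], body so far='ib2tlrxzrhyo6x8oz4'
Chunk 5: stream[38..39]='0' size=0 (terminator). Final body='ib2tlrxzrhyo6x8oz4' (18 bytes)
Body byte 17 at stream offset 35

Answer: 35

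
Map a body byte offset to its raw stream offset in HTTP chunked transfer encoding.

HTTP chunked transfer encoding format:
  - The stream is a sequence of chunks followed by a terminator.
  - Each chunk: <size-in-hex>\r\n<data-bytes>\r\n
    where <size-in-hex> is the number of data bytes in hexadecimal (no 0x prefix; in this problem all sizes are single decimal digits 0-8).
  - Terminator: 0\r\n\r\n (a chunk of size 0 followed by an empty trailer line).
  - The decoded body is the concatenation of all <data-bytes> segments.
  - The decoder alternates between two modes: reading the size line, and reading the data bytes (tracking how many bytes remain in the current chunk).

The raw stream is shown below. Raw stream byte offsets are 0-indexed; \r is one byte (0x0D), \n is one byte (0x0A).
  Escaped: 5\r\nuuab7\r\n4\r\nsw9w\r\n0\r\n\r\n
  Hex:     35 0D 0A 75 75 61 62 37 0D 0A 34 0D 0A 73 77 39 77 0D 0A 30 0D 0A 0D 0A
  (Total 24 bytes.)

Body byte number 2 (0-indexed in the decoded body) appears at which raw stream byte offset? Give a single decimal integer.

Answer: 5

Derivation:
Chunk 1: stream[0..1]='5' size=0x5=5, data at stream[3..8]='uuab7' -> body[0..5], body so far='uuab7'
Chunk 2: stream[10..11]='4' size=0x4=4, data at stream[13..17]='sw9w' -> body[5..9], body so far='uuab7sw9w'
Chunk 3: stream[19..20]='0' size=0 (terminator). Final body='uuab7sw9w' (9 bytes)
Body byte 2 at stream offset 5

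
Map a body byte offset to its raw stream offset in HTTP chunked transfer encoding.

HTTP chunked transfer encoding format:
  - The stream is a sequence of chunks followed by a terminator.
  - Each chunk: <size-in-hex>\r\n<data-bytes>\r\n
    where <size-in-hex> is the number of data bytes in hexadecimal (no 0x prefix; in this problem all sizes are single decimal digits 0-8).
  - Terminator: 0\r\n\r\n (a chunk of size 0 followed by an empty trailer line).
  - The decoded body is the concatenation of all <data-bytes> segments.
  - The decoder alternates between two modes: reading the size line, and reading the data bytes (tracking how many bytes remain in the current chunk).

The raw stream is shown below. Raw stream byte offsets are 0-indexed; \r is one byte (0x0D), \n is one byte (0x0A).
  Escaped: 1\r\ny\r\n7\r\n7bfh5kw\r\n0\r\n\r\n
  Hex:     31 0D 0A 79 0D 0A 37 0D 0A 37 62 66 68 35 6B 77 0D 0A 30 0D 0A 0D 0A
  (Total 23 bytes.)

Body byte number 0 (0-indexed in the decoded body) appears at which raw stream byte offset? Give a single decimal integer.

Answer: 3

Derivation:
Chunk 1: stream[0..1]='1' size=0x1=1, data at stream[3..4]='y' -> body[0..1], body so far='y'
Chunk 2: stream[6..7]='7' size=0x7=7, data at stream[9..16]='7bfh5kw' -> body[1..8], body so far='y7bfh5kw'
Chunk 3: stream[18..19]='0' size=0 (terminator). Final body='y7bfh5kw' (8 bytes)
Body byte 0 at stream offset 3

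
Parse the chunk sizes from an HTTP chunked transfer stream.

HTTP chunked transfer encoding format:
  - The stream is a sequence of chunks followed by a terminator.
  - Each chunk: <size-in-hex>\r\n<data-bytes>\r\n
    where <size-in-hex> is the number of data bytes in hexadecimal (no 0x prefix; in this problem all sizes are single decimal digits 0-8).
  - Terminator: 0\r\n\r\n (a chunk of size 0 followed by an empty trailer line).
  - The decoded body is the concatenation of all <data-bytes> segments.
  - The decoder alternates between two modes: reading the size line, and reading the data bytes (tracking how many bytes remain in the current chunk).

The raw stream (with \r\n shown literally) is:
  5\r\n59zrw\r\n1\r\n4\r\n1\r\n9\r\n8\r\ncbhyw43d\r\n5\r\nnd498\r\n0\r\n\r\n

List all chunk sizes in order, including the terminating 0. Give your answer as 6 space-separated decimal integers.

Chunk 1: stream[0..1]='5' size=0x5=5, data at stream[3..8]='59zrw' -> body[0..5], body so far='59zrw'
Chunk 2: stream[10..11]='1' size=0x1=1, data at stream[13..14]='4' -> body[5..6], body so far='59zrw4'
Chunk 3: stream[16..17]='1' size=0x1=1, data at stream[19..20]='9' -> body[6..7], body so far='59zrw49'
Chunk 4: stream[22..23]='8' size=0x8=8, data at stream[25..33]='cbhyw43d' -> body[7..15], body so far='59zrw49cbhyw43d'
Chunk 5: stream[35..36]='5' size=0x5=5, data at stream[38..43]='nd498' -> body[15..20], body so far='59zrw49cbhyw43dnd498'
Chunk 6: stream[45..46]='0' size=0 (terminator). Final body='59zrw49cbhyw43dnd498' (20 bytes)

Answer: 5 1 1 8 5 0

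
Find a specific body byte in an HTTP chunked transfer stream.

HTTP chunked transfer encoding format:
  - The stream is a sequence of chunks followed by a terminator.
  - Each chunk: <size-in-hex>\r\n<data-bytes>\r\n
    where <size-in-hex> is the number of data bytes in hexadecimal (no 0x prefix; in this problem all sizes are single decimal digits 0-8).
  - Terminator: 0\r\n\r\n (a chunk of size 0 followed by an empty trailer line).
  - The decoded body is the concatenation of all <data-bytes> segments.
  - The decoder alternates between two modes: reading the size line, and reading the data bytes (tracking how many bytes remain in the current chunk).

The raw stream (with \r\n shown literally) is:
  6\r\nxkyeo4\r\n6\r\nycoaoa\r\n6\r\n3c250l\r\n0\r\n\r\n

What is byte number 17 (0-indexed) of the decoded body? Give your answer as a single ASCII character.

Answer: l

Derivation:
Chunk 1: stream[0..1]='6' size=0x6=6, data at stream[3..9]='xkyeo4' -> body[0..6], body so far='xkyeo4'
Chunk 2: stream[11..12]='6' size=0x6=6, data at stream[14..20]='ycoaoa' -> body[6..12], body so far='xkyeo4ycoaoa'
Chunk 3: stream[22..23]='6' size=0x6=6, data at stream[25..31]='3c250l' -> body[12..18], body so far='xkyeo4ycoaoa3c250l'
Chunk 4: stream[33..34]='0' size=0 (terminator). Final body='xkyeo4ycoaoa3c250l' (18 bytes)
Body byte 17 = 'l'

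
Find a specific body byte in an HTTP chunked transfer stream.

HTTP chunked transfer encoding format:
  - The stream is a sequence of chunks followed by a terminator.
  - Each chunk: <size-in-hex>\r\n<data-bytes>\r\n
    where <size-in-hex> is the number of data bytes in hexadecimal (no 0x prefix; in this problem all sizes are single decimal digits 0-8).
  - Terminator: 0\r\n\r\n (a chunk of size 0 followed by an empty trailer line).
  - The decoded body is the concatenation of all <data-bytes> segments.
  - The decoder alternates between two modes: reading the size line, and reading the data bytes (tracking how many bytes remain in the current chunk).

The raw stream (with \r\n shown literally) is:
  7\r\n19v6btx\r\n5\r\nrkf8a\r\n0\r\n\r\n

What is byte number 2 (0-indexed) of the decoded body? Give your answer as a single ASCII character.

Answer: v

Derivation:
Chunk 1: stream[0..1]='7' size=0x7=7, data at stream[3..10]='19v6btx' -> body[0..7], body so far='19v6btx'
Chunk 2: stream[12..13]='5' size=0x5=5, data at stream[15..20]='rkf8a' -> body[7..12], body so far='19v6btxrkf8a'
Chunk 3: stream[22..23]='0' size=0 (terminator). Final body='19v6btxrkf8a' (12 bytes)
Body byte 2 = 'v'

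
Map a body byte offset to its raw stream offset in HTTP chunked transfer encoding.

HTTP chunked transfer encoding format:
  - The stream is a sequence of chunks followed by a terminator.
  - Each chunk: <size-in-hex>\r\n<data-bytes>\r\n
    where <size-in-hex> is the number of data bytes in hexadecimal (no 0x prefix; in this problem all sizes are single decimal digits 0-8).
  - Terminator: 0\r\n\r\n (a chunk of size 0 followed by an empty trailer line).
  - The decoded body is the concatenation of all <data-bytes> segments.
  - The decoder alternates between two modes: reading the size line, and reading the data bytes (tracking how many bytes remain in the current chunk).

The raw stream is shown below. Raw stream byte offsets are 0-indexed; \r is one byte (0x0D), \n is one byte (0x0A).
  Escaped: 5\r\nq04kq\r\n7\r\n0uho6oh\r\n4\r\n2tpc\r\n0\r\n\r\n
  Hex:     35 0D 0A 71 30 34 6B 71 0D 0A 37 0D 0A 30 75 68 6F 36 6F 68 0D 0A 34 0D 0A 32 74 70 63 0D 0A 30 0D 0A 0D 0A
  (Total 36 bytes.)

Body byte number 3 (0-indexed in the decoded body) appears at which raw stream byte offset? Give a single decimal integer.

Chunk 1: stream[0..1]='5' size=0x5=5, data at stream[3..8]='q04kq' -> body[0..5], body so far='q04kq'
Chunk 2: stream[10..11]='7' size=0x7=7, data at stream[13..20]='0uho6oh' -> body[5..12], body so far='q04kq0uho6oh'
Chunk 3: stream[22..23]='4' size=0x4=4, data at stream[25..29]='2tpc' -> body[12..16], body so far='q04kq0uho6oh2tpc'
Chunk 4: stream[31..32]='0' size=0 (terminator). Final body='q04kq0uho6oh2tpc' (16 bytes)
Body byte 3 at stream offset 6

Answer: 6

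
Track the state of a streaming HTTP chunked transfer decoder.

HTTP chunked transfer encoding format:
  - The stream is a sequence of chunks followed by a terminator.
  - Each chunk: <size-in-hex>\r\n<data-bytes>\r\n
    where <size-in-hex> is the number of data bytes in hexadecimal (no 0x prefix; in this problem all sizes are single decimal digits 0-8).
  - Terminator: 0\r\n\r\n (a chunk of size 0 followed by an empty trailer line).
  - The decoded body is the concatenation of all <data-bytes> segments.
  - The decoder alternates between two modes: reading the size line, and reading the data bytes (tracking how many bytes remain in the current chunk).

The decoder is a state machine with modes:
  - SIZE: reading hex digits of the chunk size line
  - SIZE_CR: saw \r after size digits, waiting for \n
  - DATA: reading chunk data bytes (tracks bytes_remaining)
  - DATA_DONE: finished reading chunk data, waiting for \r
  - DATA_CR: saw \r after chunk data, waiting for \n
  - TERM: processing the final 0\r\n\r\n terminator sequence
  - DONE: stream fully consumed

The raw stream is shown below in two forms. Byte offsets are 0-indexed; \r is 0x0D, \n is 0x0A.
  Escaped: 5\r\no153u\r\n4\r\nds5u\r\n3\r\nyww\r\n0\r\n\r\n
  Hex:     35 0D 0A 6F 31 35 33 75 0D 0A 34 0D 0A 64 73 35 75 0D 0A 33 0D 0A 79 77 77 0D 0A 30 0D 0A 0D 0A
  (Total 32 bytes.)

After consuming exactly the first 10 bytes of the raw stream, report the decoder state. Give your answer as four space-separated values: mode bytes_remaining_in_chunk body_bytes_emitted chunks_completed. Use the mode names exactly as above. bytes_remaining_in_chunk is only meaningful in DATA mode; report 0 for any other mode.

Answer: SIZE 0 5 1

Derivation:
Byte 0 = '5': mode=SIZE remaining=0 emitted=0 chunks_done=0
Byte 1 = 0x0D: mode=SIZE_CR remaining=0 emitted=0 chunks_done=0
Byte 2 = 0x0A: mode=DATA remaining=5 emitted=0 chunks_done=0
Byte 3 = 'o': mode=DATA remaining=4 emitted=1 chunks_done=0
Byte 4 = '1': mode=DATA remaining=3 emitted=2 chunks_done=0
Byte 5 = '5': mode=DATA remaining=2 emitted=3 chunks_done=0
Byte 6 = '3': mode=DATA remaining=1 emitted=4 chunks_done=0
Byte 7 = 'u': mode=DATA_DONE remaining=0 emitted=5 chunks_done=0
Byte 8 = 0x0D: mode=DATA_CR remaining=0 emitted=5 chunks_done=0
Byte 9 = 0x0A: mode=SIZE remaining=0 emitted=5 chunks_done=1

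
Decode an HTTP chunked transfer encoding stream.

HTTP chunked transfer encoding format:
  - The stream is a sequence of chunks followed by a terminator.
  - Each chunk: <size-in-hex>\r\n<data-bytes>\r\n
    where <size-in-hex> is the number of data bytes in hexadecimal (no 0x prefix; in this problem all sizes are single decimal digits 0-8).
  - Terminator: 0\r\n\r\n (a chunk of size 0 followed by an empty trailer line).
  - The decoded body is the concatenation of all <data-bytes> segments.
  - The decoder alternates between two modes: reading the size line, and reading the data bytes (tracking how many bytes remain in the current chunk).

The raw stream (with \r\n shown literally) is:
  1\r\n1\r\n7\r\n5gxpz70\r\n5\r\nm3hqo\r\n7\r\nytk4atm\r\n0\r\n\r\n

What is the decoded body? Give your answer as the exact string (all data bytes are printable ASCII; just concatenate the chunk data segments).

Answer: 15gxpz70m3hqoytk4atm

Derivation:
Chunk 1: stream[0..1]='1' size=0x1=1, data at stream[3..4]='1' -> body[0..1], body so far='1'
Chunk 2: stream[6..7]='7' size=0x7=7, data at stream[9..16]='5gxpz70' -> body[1..8], body so far='15gxpz70'
Chunk 3: stream[18..19]='5' size=0x5=5, data at stream[21..26]='m3hqo' -> body[8..13], body so far='15gxpz70m3hqo'
Chunk 4: stream[28..29]='7' size=0x7=7, data at stream[31..38]='ytk4atm' -> body[13..20], body so far='15gxpz70m3hqoytk4atm'
Chunk 5: stream[40..41]='0' size=0 (terminator). Final body='15gxpz70m3hqoytk4atm' (20 bytes)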